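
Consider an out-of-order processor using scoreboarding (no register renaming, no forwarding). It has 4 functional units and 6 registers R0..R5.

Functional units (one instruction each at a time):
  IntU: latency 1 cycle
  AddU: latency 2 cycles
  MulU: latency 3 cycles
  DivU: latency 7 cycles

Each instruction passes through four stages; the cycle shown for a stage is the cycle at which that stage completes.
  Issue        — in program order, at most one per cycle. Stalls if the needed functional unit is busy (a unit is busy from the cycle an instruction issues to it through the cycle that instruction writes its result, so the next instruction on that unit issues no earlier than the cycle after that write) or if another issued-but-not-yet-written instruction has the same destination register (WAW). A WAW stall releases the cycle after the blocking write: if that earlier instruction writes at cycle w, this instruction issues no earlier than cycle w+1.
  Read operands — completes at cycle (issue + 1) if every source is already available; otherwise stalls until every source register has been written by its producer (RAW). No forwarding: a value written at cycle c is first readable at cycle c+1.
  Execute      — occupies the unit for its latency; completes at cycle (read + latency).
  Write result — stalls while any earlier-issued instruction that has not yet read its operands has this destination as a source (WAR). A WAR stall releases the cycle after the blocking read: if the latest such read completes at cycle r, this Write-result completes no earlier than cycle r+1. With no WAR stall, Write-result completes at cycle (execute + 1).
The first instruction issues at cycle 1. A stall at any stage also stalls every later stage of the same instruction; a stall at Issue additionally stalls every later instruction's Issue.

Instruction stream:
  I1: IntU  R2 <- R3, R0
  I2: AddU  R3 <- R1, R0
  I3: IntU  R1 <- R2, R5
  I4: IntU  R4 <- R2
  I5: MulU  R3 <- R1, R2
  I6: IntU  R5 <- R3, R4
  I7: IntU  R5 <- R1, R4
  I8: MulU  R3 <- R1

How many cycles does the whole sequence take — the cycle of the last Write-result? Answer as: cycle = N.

t=1  I1 dispatched to IntU
t=2  I1 operands ready | I2 dispatched to AddU
t=3  I1 complete | I2 operands ready
t=4  R2←I1
t=5  I2 complete | I3 dispatched to IntU
t=6  R3←I2 | I3 operands ready
t=7  I3 complete
t=8  R1←I3
t=9  I4 dispatched to IntU
t=10  I4 operands ready | I5 dispatched to MulU
t=11  I4 complete | I5 operands ready
t=12  R4←I4
t=13  I6 dispatched to IntU
t=14  I5 complete
t=15  R3←I5
t=16  I6 operands ready
t=17  I6 complete
t=18  R5←I6
t=19  I7 dispatched to IntU
t=20  I7 operands ready | I8 dispatched to MulU
t=21  I7 complete | I8 operands ready
t=22  R5←I7
t=24  I8 complete
t=25  R3←I8

cycle = 25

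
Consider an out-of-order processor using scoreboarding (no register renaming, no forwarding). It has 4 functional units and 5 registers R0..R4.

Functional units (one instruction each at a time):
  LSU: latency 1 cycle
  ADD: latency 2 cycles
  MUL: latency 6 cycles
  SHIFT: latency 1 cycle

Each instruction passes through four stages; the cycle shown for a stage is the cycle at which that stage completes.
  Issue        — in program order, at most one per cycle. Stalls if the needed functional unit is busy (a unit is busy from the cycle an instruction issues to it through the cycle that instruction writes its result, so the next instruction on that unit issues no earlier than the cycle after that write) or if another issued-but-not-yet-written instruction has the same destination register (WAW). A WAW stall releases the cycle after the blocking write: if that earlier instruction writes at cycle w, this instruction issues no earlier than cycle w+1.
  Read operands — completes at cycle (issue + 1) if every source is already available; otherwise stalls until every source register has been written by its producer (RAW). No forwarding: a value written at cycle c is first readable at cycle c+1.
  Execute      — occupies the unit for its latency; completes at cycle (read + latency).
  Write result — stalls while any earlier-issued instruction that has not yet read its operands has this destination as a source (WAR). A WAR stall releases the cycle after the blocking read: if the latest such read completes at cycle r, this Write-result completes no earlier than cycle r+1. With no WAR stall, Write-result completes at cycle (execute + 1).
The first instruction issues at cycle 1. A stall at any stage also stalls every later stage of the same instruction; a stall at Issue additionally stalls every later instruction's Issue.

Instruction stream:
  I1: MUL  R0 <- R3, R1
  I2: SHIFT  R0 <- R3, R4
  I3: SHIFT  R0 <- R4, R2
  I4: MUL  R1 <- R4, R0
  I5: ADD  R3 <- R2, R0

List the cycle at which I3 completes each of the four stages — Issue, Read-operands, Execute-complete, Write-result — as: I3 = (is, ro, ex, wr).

I3 = (14, 15, 16, 17)

cycle 1: I1→MUL
cycle 2: I1 RO
cycle 8: I1 EX
cycle 9: I1 WR R0
cycle 10: I2→SHIFT
cycle 11: I2 RO
cycle 12: I2 EX
cycle 13: I2 WR R0
cycle 14: I3→SHIFT
cycle 15: I3 RO, I4→MUL
cycle 16: I3 EX, I5→ADD
cycle 17: I3 WR R0
cycle 18: I4 RO, I5 RO
cycle 20: I5 EX
cycle 21: I5 WR R3
cycle 24: I4 EX
cycle 25: I4 WR R1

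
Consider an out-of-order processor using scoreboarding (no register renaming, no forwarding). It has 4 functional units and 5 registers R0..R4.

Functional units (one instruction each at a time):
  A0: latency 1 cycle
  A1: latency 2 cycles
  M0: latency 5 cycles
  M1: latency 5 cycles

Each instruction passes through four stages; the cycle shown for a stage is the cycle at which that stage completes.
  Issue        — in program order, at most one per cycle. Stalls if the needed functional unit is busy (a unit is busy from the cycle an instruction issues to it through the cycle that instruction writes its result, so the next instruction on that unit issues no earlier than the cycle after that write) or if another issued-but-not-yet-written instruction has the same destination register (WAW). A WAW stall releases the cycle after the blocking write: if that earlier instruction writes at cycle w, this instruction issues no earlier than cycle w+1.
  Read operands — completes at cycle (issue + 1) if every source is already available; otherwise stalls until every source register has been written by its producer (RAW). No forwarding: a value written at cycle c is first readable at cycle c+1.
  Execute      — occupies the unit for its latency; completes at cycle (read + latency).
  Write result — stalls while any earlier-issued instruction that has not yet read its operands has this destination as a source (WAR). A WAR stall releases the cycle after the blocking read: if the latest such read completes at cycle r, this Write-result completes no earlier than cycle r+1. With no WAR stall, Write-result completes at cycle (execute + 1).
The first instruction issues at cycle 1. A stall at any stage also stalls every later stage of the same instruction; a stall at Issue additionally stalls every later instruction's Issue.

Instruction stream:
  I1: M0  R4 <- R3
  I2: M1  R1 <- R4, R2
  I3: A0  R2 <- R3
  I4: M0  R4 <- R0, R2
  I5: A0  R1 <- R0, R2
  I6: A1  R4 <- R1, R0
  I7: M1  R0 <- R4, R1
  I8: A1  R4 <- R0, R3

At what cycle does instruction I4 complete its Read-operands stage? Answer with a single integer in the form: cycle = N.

cycle = 11

I1 -> (1, 2, 7, 8)
I2 -> (2, 9, 14, 15)  // RAW R4: wait I1 write@8
I3 -> (3, 4, 5, 10)  // WAR R2: wait I2 read@9
I4 -> (9, 11, 16, 17)  // struct: M0 busy until I1 writes@8, RAW R2: wait I3 write@10
I5 -> (16, 17, 18, 19)  // WAW R1: wait I2 write@15
I6 -> (18, 20, 22, 23)  // WAW R4: wait I4 write@17, RAW R1: wait I5 write@19
I7 -> (19, 24, 29, 30)  // RAW R4: wait I6 write@23
I8 -> (24, 31, 33, 34)  // struct: A1 busy until I6 writes@23, RAW R0: wait I7 write@30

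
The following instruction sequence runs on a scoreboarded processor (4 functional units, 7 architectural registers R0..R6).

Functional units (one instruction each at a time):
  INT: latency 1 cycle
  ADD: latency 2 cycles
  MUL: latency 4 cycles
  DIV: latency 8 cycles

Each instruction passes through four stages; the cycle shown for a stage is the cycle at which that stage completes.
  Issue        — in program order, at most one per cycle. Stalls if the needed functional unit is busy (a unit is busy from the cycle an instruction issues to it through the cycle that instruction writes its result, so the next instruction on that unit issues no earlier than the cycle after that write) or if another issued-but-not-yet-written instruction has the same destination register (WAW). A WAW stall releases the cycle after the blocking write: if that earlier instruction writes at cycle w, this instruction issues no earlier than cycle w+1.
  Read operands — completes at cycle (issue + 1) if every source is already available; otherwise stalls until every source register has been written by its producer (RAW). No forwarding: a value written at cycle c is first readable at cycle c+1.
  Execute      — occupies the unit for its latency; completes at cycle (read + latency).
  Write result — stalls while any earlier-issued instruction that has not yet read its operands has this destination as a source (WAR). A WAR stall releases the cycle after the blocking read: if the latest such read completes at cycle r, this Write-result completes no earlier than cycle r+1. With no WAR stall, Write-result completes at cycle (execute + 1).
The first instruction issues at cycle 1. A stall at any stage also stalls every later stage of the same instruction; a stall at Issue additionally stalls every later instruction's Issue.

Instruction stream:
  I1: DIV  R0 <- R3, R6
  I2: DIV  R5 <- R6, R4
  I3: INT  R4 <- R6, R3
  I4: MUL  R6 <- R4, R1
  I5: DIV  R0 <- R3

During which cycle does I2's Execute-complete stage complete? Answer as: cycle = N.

cycle = 21

1) issue 1, read 2, done 10, write 11
2) issue 12, read 13, done 21, write 22  <struct: DIV busy until I1 writes@11>
3) issue 13, read 14, done 15, write 16
4) issue 14, read 17, done 21, write 22  <RAW R4: wait I3 write@16>
5) issue 23, read 24, done 32, write 33  <struct: DIV busy until I2 writes@22>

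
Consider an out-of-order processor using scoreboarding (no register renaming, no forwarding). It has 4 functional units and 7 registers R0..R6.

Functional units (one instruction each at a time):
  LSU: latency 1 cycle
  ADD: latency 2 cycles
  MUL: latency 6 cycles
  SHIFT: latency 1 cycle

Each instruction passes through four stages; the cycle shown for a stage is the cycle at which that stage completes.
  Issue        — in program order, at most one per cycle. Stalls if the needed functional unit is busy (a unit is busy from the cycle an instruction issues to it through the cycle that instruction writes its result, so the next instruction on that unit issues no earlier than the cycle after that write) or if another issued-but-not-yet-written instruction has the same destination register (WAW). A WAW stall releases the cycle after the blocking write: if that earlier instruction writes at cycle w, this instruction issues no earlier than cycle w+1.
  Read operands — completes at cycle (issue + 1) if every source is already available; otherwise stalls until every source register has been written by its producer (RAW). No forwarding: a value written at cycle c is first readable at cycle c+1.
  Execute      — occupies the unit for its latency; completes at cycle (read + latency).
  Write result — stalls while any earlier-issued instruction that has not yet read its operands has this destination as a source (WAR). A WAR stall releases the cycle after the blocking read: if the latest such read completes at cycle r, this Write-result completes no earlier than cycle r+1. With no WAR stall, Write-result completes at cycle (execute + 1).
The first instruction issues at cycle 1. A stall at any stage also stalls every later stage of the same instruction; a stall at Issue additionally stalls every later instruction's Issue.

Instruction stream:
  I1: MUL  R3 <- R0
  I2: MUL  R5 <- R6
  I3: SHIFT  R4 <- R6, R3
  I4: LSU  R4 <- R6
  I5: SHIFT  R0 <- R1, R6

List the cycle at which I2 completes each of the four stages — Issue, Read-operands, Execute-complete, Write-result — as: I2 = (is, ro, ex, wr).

I2 = (10, 11, 17, 18)

c1: I1 issues→MUL
c2: I1 reads
c8: I1 exec-done
c9: I1 writes R3
c10: I2 issues→MUL
c11: I2 reads, I3 issues→SHIFT
c12: I3 reads
c13: I3 exec-done
c14: I3 writes R4
c15: I4 issues→LSU
c16: I4 reads, I5 issues→SHIFT
c17: I2 exec-done, I4 exec-done, I5 reads
c18: I2 writes R5, I4 writes R4, I5 exec-done
c19: I5 writes R0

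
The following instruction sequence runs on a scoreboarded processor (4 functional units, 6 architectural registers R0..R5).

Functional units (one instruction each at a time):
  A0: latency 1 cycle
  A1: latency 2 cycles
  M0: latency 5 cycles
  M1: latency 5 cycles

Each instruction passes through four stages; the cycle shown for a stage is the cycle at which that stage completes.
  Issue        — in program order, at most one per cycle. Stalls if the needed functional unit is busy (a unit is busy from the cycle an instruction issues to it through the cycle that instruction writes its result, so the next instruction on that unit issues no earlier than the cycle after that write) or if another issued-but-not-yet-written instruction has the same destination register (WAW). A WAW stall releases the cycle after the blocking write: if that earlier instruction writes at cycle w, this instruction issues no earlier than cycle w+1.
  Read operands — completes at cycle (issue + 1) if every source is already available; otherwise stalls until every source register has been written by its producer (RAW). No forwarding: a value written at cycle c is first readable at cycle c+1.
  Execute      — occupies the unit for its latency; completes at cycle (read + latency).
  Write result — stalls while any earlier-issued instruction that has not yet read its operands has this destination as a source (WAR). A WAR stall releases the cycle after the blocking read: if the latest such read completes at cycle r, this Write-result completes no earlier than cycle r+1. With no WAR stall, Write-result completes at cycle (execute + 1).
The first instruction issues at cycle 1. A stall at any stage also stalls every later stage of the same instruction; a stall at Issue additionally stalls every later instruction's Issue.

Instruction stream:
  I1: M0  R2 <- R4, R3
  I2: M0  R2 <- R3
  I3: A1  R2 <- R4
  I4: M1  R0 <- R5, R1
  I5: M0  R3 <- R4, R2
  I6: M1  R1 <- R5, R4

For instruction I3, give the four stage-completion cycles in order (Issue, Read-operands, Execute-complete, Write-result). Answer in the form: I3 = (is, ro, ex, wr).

I3 = (17, 18, 20, 21)

[1] I1→M0
[2] I1 RO
[7] I1 EX
[8] I1 WR R2
[9] I2→M0
[10] I2 RO
[15] I2 EX
[16] I2 WR R2
[17] I3→A1
[18] I3 RO | I4→M1
[19] I4 RO | I5→M0
[20] I3 EX
[21] I3 WR R2
[22] I5 RO
[24] I4 EX
[25] I4 WR R0
[26] I6→M1
[27] I5 EX | I6 RO
[28] I5 WR R3
[32] I6 EX
[33] I6 WR R1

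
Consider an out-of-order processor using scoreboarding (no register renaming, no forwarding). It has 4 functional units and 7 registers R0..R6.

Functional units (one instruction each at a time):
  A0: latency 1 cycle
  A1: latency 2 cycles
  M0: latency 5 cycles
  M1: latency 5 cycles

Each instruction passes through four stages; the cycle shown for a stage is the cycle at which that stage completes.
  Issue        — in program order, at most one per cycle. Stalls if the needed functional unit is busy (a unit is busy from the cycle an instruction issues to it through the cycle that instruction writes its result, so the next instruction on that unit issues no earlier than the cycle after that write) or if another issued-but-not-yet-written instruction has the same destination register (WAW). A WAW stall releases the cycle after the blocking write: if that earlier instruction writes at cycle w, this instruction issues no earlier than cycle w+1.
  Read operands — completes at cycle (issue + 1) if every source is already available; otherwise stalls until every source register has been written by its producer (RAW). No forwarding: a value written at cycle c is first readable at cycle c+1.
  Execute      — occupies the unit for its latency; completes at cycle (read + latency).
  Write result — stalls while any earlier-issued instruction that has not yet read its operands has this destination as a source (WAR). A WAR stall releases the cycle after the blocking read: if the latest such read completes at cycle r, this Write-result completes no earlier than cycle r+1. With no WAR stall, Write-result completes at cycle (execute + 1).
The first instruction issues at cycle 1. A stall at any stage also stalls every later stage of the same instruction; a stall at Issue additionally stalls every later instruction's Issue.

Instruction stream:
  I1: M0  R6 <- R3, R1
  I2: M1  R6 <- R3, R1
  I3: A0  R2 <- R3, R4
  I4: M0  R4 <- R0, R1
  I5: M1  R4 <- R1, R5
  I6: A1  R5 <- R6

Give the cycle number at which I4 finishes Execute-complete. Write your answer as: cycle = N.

cycle = 17

I1 -> (1, 2, 7, 8)
I2 -> (9, 10, 15, 16)  // WAW R6: wait I1 write@8
I3 -> (10, 11, 12, 13)
I4 -> (11, 12, 17, 18)
I5 -> (19, 20, 25, 26)  // WAW R4: wait I4 write@18
I6 -> (20, 21, 23, 24)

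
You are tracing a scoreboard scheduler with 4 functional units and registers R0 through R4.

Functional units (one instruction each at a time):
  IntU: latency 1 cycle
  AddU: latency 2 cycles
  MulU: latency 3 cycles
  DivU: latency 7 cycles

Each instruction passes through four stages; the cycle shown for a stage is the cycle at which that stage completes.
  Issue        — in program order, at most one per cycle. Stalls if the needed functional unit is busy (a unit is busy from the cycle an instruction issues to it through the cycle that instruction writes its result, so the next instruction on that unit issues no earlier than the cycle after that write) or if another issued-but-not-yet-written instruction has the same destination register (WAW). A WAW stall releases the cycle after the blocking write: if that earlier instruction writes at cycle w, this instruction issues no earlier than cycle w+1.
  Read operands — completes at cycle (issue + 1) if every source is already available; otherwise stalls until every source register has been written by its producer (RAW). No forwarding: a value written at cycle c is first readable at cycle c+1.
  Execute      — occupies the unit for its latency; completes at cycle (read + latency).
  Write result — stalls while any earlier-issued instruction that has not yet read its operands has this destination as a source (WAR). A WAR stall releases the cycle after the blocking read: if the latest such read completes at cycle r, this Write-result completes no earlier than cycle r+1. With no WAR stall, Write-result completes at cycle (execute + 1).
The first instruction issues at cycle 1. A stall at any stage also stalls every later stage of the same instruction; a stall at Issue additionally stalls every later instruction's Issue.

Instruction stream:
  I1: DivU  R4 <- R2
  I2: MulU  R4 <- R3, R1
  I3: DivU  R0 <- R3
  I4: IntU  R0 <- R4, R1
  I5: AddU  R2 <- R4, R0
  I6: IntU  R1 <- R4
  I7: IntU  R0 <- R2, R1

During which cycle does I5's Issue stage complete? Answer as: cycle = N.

cycle = 23

t=1  I1→DivU
t=2  I1 RO
t=9  I1 EX
t=10  I1 WR R4
t=11  I2→MulU
t=12  I2 RO, I3→DivU
t=13  I3 RO
t=15  I2 EX
t=16  I2 WR R4
t=20  I3 EX
t=21  I3 WR R0
t=22  I4→IntU
t=23  I4 RO, I5→AddU
t=24  I4 EX
t=25  I4 WR R0
t=26  I5 RO, I6→IntU
t=27  I6 RO
t=28  I5 EX, I6 EX
t=29  I5 WR R2, I6 WR R1
t=30  I7→IntU
t=31  I7 RO
t=32  I7 EX
t=33  I7 WR R0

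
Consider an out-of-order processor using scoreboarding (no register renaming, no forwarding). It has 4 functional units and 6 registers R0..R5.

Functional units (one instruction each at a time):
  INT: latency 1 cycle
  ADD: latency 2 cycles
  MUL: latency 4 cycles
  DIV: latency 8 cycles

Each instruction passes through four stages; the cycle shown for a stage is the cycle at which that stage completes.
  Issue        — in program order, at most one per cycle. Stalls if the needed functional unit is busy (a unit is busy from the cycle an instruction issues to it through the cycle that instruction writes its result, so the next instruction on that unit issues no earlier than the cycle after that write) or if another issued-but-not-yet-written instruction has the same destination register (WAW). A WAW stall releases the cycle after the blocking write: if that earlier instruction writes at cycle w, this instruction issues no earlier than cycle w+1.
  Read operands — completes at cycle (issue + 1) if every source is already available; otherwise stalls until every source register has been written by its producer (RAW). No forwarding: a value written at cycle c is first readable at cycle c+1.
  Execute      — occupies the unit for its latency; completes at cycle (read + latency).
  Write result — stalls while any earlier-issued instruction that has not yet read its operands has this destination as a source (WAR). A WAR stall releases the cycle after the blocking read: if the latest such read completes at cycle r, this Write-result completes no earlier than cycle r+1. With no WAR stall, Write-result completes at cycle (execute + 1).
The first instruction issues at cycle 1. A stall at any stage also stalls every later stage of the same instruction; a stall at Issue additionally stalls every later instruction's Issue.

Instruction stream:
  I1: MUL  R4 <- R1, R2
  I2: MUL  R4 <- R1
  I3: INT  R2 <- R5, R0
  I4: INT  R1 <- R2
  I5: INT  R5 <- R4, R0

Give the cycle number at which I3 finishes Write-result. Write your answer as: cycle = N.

cycle = 12

c1: issue I1 (MUL)
c2: I1 read-ops
c6: I1 finished on MUL
c7: I1→R4
c8: issue I2 (MUL)
c9: I2 read-ops · issue I3 (INT)
c10: I3 read-ops
c11: I3 finished on INT
c12: I3→R2
c13: I2 finished on MUL · issue I4 (INT)
c14: I2→R4 · I4 read-ops
c15: I4 finished on INT
c16: I4→R1
c17: issue I5 (INT)
c18: I5 read-ops
c19: I5 finished on INT
c20: I5→R5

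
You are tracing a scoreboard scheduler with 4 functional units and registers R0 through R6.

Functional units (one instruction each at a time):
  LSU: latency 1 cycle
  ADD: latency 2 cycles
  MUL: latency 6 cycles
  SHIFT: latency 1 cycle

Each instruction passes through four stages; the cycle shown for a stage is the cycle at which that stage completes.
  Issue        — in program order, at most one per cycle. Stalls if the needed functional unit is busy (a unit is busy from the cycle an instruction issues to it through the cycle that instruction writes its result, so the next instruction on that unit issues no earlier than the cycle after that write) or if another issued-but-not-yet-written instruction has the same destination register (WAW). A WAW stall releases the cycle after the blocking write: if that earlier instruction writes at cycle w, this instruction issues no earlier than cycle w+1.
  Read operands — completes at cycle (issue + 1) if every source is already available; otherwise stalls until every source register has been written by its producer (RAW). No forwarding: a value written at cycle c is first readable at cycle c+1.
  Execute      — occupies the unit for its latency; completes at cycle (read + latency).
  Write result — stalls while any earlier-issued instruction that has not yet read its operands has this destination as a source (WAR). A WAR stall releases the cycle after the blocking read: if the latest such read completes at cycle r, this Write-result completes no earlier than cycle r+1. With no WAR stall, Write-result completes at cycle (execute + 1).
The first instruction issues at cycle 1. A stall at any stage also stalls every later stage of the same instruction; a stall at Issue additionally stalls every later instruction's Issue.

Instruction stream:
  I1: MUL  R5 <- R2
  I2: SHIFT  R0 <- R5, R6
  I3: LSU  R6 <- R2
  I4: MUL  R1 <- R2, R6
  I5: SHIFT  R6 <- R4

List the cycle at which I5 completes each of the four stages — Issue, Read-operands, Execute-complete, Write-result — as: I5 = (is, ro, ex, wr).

I5 = (13, 14, 15, 16)

I1: IS=1 RO=2 EX=8 WR=9
I2: IS=2 RO=10 EX=11 WR=12  [RAW R5: wait I1 write@9]
I3: IS=3 RO=4 EX=5 WR=11  [WAR R6: wait I2 read@10]
I4: IS=10 RO=12 EX=18 WR=19  [struct: MUL busy until I1 writes@9; RAW R6: wait I3 write@11]
I5: IS=13 RO=14 EX=15 WR=16  [struct: SHIFT busy until I2 writes@12]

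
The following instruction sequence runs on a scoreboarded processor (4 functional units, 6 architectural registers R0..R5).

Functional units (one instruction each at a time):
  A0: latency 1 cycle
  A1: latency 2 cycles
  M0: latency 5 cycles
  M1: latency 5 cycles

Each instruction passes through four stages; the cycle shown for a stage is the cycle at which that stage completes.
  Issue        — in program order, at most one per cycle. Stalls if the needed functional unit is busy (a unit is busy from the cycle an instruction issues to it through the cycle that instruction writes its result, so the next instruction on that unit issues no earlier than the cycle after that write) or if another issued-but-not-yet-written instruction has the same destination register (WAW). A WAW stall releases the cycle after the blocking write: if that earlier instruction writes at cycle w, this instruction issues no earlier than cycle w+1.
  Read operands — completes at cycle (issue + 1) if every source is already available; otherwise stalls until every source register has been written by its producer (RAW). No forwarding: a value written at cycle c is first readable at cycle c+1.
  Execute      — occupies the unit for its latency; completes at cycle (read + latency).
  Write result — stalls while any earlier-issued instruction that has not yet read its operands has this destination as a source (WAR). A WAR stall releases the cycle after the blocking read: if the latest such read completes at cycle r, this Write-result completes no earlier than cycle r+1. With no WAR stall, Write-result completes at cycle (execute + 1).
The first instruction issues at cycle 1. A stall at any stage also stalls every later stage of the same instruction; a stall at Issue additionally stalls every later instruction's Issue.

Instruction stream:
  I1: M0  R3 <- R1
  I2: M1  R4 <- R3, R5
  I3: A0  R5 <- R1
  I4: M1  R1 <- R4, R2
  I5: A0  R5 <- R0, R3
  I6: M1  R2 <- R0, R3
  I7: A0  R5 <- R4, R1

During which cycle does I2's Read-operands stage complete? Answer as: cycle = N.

1) issue 1, read 2, done 7, write 8
2) issue 2, read 9, done 14, write 15  <RAW R3: wait I1 write@8>
3) issue 3, read 4, done 5, write 10  <WAR R5: wait I2 read@9>
4) issue 16, read 17, done 22, write 23  <struct: M1 busy until I2 writes@15>
5) issue 17, read 18, done 19, write 20
6) issue 24, read 25, done 30, write 31  <struct: M1 busy until I4 writes@23>
7) issue 25, read 26, done 27, write 28

cycle = 9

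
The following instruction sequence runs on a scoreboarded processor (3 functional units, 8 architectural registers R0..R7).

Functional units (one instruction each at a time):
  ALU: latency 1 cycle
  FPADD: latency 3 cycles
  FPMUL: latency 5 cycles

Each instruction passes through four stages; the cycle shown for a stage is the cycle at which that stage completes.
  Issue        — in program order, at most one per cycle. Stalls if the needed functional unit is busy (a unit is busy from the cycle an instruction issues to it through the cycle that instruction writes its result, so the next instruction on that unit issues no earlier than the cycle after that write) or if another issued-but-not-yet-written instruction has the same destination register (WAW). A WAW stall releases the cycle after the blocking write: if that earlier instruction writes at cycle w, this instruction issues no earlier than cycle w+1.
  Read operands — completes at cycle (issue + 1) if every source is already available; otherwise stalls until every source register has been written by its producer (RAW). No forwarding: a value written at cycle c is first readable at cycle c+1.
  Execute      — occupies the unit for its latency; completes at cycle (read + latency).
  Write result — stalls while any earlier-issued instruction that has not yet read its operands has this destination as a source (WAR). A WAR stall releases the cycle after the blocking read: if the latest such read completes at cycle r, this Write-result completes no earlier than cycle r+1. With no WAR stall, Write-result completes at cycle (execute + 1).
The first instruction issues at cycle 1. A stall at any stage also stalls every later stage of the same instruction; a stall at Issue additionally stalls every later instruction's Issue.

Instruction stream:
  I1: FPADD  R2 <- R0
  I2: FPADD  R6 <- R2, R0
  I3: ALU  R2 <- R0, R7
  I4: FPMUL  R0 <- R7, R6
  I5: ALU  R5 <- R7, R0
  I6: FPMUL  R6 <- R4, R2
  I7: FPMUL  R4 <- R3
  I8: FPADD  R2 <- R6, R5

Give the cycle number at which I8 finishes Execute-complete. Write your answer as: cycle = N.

cycle = 33

I1 -> (1, 2, 5, 6)
I2 -> (7, 8, 11, 12)  // struct: FPADD busy until I1 writes@6
I3 -> (8, 9, 10, 11)
I4 -> (9, 13, 18, 19)  // RAW R6: wait I2 write@12
I5 -> (12, 20, 21, 22)  // struct: ALU busy until I3 writes@11, RAW R0: wait I4 write@19
I6 -> (20, 21, 26, 27)  // struct: FPMUL busy until I4 writes@19
I7 -> (28, 29, 34, 35)  // struct: FPMUL busy until I6 writes@27
I8 -> (29, 30, 33, 34)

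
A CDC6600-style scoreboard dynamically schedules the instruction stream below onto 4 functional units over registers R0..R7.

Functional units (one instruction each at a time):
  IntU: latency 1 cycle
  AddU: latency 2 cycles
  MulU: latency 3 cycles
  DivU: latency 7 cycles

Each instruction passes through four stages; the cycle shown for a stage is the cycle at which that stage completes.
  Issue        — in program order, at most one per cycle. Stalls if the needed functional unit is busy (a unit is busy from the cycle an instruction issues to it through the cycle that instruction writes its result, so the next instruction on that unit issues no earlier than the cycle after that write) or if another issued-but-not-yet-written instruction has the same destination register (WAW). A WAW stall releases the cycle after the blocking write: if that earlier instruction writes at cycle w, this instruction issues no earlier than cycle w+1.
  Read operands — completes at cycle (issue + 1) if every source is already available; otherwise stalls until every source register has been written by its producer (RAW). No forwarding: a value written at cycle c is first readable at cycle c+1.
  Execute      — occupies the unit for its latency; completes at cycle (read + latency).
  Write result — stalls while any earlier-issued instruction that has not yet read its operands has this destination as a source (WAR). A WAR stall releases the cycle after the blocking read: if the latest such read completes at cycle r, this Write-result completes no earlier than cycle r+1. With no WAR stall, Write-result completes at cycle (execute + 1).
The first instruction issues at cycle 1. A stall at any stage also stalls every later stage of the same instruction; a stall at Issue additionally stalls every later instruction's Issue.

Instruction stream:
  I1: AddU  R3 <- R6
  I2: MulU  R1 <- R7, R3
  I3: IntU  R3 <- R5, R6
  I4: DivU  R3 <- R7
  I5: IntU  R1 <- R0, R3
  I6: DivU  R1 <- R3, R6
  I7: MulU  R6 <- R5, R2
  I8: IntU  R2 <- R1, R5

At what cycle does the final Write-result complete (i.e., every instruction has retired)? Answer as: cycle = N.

cycle = 35

I1: IS=1 RO=2 EX=4 WR=5
I2: IS=2 RO=6 EX=9 WR=10  [RAW R3: wait I1 write@5]
I3: IS=6 RO=7 EX=8 WR=9  [WAW R3: wait I1 write@5]
I4: IS=10 RO=11 EX=18 WR=19  [WAW R3: wait I3 write@9]
I5: IS=11 RO=20 EX=21 WR=22  [RAW R3: wait I4 write@19]
I6: IS=23 RO=24 EX=31 WR=32  [WAW R1: wait I5 write@22]
I7: IS=24 RO=25 EX=28 WR=29
I8: IS=25 RO=33 EX=34 WR=35  [RAW R1: wait I6 write@32]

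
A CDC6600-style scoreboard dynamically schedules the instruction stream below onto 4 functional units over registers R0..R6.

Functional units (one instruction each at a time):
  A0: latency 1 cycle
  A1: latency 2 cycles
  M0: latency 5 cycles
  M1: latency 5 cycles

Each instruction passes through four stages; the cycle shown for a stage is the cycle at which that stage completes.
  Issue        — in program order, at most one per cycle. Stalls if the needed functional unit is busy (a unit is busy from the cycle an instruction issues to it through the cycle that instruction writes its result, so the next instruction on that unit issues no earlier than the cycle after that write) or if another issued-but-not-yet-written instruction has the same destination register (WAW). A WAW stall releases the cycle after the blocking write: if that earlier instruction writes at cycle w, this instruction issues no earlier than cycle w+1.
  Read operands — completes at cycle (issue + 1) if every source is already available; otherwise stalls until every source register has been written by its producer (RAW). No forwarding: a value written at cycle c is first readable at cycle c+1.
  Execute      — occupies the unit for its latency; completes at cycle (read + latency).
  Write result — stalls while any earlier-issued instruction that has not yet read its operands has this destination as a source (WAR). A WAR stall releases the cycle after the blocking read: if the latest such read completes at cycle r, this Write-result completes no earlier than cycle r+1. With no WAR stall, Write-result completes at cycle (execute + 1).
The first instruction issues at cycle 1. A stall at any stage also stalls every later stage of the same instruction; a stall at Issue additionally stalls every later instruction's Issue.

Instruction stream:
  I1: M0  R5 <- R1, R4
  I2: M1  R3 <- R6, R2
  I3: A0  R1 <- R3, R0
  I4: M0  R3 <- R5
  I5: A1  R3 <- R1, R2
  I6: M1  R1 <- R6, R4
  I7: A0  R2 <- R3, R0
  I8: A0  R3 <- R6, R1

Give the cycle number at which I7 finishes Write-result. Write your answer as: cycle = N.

I1  is:1  ro:2  ex:7  wr:8
I2  is:2  ro:3  ex:8  wr:9
I3  is:3  ro:10  ex:11  wr:12  — RAW R3: wait I2 write@9
I4  is:10  ro:11  ex:16  wr:17  — WAW R3: wait I2 write@9
I5  is:18  ro:19  ex:21  wr:22  — WAW R3: wait I4 write@17
I6  is:19  ro:20  ex:25  wr:26
I7  is:20  ro:23  ex:24  wr:25  — RAW R3: wait I5 write@22
I8  is:26  ro:27  ex:28  wr:29  — struct: A0 busy until I7 writes@25

cycle = 25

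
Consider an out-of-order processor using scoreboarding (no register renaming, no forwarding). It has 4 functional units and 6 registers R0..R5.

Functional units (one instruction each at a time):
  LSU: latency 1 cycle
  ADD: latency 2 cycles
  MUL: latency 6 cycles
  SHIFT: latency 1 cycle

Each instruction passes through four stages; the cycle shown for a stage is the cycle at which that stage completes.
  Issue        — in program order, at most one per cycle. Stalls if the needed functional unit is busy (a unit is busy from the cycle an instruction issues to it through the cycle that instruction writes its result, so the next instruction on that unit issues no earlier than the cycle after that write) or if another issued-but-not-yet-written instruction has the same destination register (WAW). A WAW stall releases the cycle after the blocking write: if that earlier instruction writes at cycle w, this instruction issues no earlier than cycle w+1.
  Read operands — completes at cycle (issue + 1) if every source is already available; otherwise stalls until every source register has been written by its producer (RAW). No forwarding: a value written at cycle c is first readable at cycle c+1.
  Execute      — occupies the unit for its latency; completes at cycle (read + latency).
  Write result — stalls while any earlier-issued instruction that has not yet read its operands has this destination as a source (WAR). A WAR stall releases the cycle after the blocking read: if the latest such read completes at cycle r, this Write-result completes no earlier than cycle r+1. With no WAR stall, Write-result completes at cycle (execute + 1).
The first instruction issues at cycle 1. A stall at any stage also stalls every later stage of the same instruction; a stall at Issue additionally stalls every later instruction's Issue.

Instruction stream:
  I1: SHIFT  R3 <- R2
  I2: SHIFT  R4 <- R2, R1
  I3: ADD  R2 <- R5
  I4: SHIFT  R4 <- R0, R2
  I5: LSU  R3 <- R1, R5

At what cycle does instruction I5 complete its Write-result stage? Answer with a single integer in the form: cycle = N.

cycle = 13

1) issue 1, read 2, done 3, write 4
2) issue 5, read 6, done 7, write 8  <struct: SHIFT busy until I1 writes@4>
3) issue 6, read 7, done 9, write 10
4) issue 9, read 11, done 12, write 13  <struct: SHIFT busy until I2 writes@8 / RAW R2: wait I3 write@10>
5) issue 10, read 11, done 12, write 13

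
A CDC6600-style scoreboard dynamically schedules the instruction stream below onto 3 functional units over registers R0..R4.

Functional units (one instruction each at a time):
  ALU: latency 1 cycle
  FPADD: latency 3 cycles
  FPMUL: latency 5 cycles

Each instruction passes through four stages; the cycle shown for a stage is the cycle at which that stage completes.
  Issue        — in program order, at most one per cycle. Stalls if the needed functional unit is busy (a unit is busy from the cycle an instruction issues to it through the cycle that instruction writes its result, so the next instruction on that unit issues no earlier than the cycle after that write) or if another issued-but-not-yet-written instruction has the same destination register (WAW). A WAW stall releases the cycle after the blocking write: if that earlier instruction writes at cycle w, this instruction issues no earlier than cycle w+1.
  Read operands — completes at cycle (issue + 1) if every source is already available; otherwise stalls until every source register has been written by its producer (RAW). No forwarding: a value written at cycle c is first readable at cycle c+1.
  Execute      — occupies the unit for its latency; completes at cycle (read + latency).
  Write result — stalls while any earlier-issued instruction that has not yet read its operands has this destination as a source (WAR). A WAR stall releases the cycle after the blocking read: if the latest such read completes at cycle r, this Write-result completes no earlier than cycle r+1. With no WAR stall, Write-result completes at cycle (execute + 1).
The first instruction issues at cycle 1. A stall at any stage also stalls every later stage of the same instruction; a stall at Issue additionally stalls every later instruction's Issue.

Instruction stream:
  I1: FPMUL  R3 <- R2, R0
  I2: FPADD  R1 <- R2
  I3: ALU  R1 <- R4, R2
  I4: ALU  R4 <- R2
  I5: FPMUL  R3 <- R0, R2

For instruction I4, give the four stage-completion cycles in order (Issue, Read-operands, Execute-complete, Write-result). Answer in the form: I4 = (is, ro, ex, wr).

I4 = (12, 13, 14, 15)

1) issue 1, read 2, done 7, write 8
2) issue 2, read 3, done 6, write 7
3) issue 8, read 9, done 10, write 11  <WAW R1: wait I2 write@7>
4) issue 12, read 13, done 14, write 15  <struct: ALU busy until I3 writes@11>
5) issue 13, read 14, done 19, write 20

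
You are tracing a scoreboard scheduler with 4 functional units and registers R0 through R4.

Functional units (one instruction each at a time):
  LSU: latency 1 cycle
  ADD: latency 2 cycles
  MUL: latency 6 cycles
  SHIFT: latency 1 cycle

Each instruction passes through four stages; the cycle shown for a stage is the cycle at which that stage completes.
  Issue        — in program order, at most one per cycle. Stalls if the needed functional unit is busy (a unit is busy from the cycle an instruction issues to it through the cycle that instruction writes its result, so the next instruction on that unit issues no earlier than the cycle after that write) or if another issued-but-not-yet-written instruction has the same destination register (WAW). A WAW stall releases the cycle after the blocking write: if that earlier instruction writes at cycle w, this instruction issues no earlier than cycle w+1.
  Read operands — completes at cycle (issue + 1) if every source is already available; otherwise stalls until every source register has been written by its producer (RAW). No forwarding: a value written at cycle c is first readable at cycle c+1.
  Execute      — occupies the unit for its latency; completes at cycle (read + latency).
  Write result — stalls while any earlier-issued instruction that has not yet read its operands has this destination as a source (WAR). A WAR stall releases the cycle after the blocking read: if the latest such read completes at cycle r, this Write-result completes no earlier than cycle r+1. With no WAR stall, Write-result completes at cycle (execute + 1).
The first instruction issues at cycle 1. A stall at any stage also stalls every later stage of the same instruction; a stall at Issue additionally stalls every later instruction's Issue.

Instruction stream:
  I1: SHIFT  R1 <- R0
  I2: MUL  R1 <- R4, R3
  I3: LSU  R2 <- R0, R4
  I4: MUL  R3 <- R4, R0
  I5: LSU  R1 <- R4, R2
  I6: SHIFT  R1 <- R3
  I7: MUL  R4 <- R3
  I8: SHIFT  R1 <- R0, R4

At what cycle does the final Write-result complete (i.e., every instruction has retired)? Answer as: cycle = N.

I1  is:1  ro:2  ex:3  wr:4
I2  is:5  ro:6  ex:12  wr:13  — WAW R1: wait I1 write@4
I3  is:6  ro:7  ex:8  wr:9
I4  is:14  ro:15  ex:21  wr:22  — struct: MUL busy until I2 writes@13
I5  is:15  ro:16  ex:17  wr:18
I6  is:19  ro:23  ex:24  wr:25  — WAW R1: wait I5 write@18, RAW R3: wait I4 write@22
I7  is:23  ro:24  ex:30  wr:31  — struct: MUL busy until I4 writes@22
I8  is:26  ro:32  ex:33  wr:34  — struct: SHIFT busy until I6 writes@25, RAW R4: wait I7 write@31

cycle = 34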